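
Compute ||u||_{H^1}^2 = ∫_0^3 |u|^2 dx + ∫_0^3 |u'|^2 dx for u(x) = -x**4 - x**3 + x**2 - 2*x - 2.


||u||_{H^1}^2 = 1682643/140

The H^1 norm (squared) on an interval (0, L) is
  ||u||_{H^1}^2 = ∫_0^L u(x)^2 dx + ∫_0^L u'(x)^2 dx.
Compute u'(x) = -4*x**3 - 3*x**2 + 2*x - 2.
Then u(x)^2 = x**8 + 2*x**7 - x**6 + 2*x**5 + 9*x**4 + 8*x + 4 and u'(x)^2 = 16*x**6 + 24*x**5 - 7*x**4 + 4*x**3 + 16*x**2 - 8*x + 4.
Integrate each monomial from 0 to 3 using ∫_0^3 c·x^n dx = c·3^(n+1)/(n+1):
  ∫_0^3 u(x)^2 dx = ∫_0^3 (x^8 + 2*x^7 - x^6 + 2*x^5 + 9*x^4 + 8*x + 4) dx. Term by term:
    ∫_0^3 x^8 dx = 2187;  ∫_0^3 2*x^7 dx = 6561/4;  ∫_0^3 -x^6 dx = -2187/7;
    ∫_0^3 2*x^5 dx = 243;  ∫_0^3 9*x^4 dx = 2187/5;  ∫_0^3 8*x dx = 36;
    ∫_0^3 4 dx = 12.
  Sum: 2187 + 6561/4 − 2187/7 + 243 + 2187/5 + 36 + 12 = 594051/140.
  ∫_0^3 u'(x)^2 dx = ∫_0^3 (16*x^6 + 24*x^5 - 7*x^4 + 4*x^3 + 16*x^2 - 8*x + 4) dx. Term by term:
    ∫_0^3 16*x^6 dx = 34992/7;  ∫_0^3 24*x^5 dx = 2916;  ∫_0^3 -7*x^4 dx = -1701/5;
    ∫_0^3 4*x^3 dx = 81;  ∫_0^3 16*x^2 dx = 144;  ∫_0^3 -8*x dx = -36;
    ∫_0^3 4 dx = 12.
  Sum: 34992/7 + 2916 − 1701/5 + 81 + 144 − 36 + 12 = 272148/35.
Adding: ||u||_{H^1}^2 = 594051/140 + 272148/35 = 1682643/140.


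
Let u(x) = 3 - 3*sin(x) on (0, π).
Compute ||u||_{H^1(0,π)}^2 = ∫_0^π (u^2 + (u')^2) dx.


||u||_{H^1(0,π)}^2 = -36 + 18*π

u'(x) = -3*cos(x).
Expand u² and (u')² and integrate term by term on (0, π), using: for integers n ≥ 1, ∫_0^π sin²(nx) dx = ∫_0^π cos²(nx) dx = π/2; for n ≠ n', ∫_0^π sin(nx)sin(n'x) dx = ∫_0^π cos(nx)cos(n'x) dx = 0; and by product-to-sum, ∫_0^π sin(nx)cos(n'x) dx = ½∫_0^π [sin((n+n')x) + sin((n−n')x)] dx, which is 0 when n+n' is even and 2n/(n²−n'²) when n+n' is odd (it need not vanish on (0, π)). For the constant mode: ∫_0^π 1 dx = π, ∫_0^π cos(nx) dx = 0, ∫_0^π sin(nx) dx = (1−(−1)^n)/n.
  u² squared terms: (3)²·∫1 dx = 9·π = 9*π;  (-3)²·∫sin(x)² dx = 9·π/2 = 9*π/2.
  u² cross terms: 2·(3)·(-3)·∫1·sin(x) dx = -18·(2) = -36.
  So ∫_0^π u² dx = 9*π + 9*π/2 − 36 = -36 + 27*π/2.
  (u')² squared terms: (-3)²·∫cos(x)² dx = 9·π/2 = 9*π/2.
  So ∫_0^π (u')² dx = 9*π/2.
||u||_{H^1}^2 = (-36 + 27*π/2) + (9*π/2) = -36 + 18*π.


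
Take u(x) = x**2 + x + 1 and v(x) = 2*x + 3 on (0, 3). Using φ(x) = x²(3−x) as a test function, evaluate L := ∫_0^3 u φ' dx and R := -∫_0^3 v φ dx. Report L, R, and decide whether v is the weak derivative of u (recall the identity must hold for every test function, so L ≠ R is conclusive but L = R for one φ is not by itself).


LHS = -621/20, RHS = -891/20. No, v is not the weak derivative of u.

u(x) = x**2 + x + 1, classical derivative u'(x) = 2*x + 1.
φ(x) = x²(3−x), so φ'(x) = 3*x*(2 - x).
Note φ(0) = φ(3) = 0, so the boundary term u·φ vanishes.
LHS = ∫_0^3 u(x) φ'(x) dx = ∫_0^3 (-3*x^4 + 3*x^3 + 3*x^2 + 6*x) dx. Term by term:
  ∫_0^3 -3*x^4 dx = -729/5;  ∫_0^3 3*x^3 dx = 243/4;  ∫_0^3 3*x^2 dx = 27;
  ∫_0^3 6*x dx = 27.
Sum: -729/5 + 243/4 + 27 + 27 = -621/20.
So LHS = -621/20.
∫_0^3 v(x) φ(x) dx = ∫_0^3 (-2*x^4 + 3*x^3 + 9*x^2) dx. Term by term:
  ∫_0^3 -2*x^4 dx = -486/5;  ∫_0^3 3*x^3 dx = 243/4;  ∫_0^3 9*x^2 dx = 81.
Sum: -486/5 + 243/4 + 81 = 891/20.
So RHS = -∫_0^3 v(x) φ(x) dx = -891/20.
LHS − RHS = 27/2 ≠ 0, so the identity fails.
(For a valid weak derivative the identity must hold for EVERY test function, in particular this one. The failure shows v is NOT the weak derivative of u.)
Correct weak derivative would be u'(x) = 2*x + 1.


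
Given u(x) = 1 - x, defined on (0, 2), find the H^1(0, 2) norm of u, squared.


||u||_{H^1}^2 = 8/3

The H^1 norm (squared) on an interval (0, L) is
  ||u||_{H^1}^2 = ∫_0^L u(x)^2 dx + ∫_0^L u'(x)^2 dx.
Compute u'(x) = -1.
Then u(x)^2 = x**2 - 2*x + 1 and u'(x)^2 = 1.
Integrate each monomial from 0 to 2 using ∫_0^2 c·x^n dx = c·2^(n+1)/(n+1):
  ∫_0^2 u(x)^2 dx = ∫_0^2 (x^2 - 2*x + 1) dx. Term by term:
    ∫_0^2 x^2 dx = 8/3;  ∫_0^2 -2*x dx = -4;  ∫_0^2 1 dx = 2.
  Sum: 8/3 − 4 + 2 = 2/3.
  ∫_0^2 u'(x)^2 dx = ∫_0^2 (1) dx. Term by term:
    ∫_0^2 1 dx = 2.
Adding: ||u||_{H^1}^2 = 2/3 + 2 = 8/3.


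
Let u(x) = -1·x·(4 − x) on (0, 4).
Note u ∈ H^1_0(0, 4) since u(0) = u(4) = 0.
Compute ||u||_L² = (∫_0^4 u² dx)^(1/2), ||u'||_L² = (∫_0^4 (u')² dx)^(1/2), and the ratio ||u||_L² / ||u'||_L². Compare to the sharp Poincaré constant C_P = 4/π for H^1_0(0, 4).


||u||_L² / ||u'||_L² = 2*sqrt(10)/5 < C_P = 4/π.

u(x) = -1·x·(4 − x), so u'(x) = 2*x - 4.
u(x) = -1·x·(4 − x) vanishes at x = 0 and x = 4, so u ∈ H^1_0(0, 4). Differentiate via the product rule and integrate the resulting polynomials term by term.
  ∫_0^4 u² dx = ∫_0^4 (x^4 - 8*x^3 + 16*x^2) dx. Term by term:
    ∫_0^4 x^4 dx = 1024/5;  ∫_0^4 -8*x^3 dx = -512;  ∫_0^4 16*x^2 dx = 1024/3.
  Sum: 1024/5 − 512 + 1024/3 = 512/15.
  ∫_0^4 (u')² dx = ∫_0^4 (4*x^2 - 16*x + 16) dx. Term by term:
    ∫_0^4 4*x^2 dx = 256/3;  ∫_0^4 -16*x dx = -128;  ∫_0^4 16 dx = 64.
  Sum: 256/3 − 128 + 64 = 64/3.
∫_0^4 u² dx = 512/15, so ||u||_L² = 16*sqrt(30)/15.
∫_0^4 (u')² dx = 64/3, so ||u'||_L² = 8*sqrt(3)/3.
Ratio ||u||_L² / ||u'||_L² = 2*sqrt(10)/5.
Sharp Poincaré constant on H^1_0(0, 4) is C_P = L/π = 4/π, achieved by sin(π/4·x).
A polynomial bump cannot attain the sharp Poincaré constant (only the first sine eigenfunction does), so the ratio is strictly less than C_P, consistent with ||u||_L² ≤ C_P ||u'||_L².


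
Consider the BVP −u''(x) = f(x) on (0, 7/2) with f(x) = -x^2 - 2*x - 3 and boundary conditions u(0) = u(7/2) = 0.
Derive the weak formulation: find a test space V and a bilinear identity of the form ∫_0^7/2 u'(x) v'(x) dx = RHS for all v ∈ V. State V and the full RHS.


V = H^1_0(0, 7/2) (so v(0) = v(7/2) = 0); weak form: ∫_0^7/2 u'v' dx = ∫_0^7/2 (-x^2 - 2*x - 3) v dx for all v ∈ V.

Multiply both sides by a test function v and integrate from 0 to 7/2:
  ∫_0^7/2 −u''(x) v(x) dx = ∫_0^7/2 f(x) v(x) dx.
Integrate the LHS by parts once:
  ∫_0^7/2 −u'' v dx = −[u'(x) v(x)]_0^7/2 + ∫_0^7/2 u'(x) v'(x) dx.
Thus ∫_0^7/2 u'(x) v'(x) dx = ∫_0^7/2 f(x) v(x) dx + [u'(x) v(x)]_0^7/2.
Choose V so that boundary terms are either known or forced to vanish.
u is Dirichlet: u(0) = u(7/2) = 0. Let V = H^1_0(0, 7/2); then v(0) = v(7/2) = 0, and [u' v]_0^7/2 = 0.
Weak formulation: find u (satisfying any essential BC) such that ∫_0^7/2 u'(x) v'(x) dx = ∫_0^7/2 f v dx for all v ∈ V.
Substituting f(x) = -x^2 - 2*x - 3, the right-hand side is ∫_0^7/2 (-x^2 - 2*x - 3) v dx.


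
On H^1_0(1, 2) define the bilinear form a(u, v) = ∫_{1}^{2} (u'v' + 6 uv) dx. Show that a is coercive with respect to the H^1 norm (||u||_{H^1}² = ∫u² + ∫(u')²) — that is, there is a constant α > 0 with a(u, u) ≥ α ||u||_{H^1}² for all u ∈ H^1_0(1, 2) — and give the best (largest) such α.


α = 1

Coercivity of a(·,·) on H^1_0(1, 2) means a(u, u) ≥ α ||u||_{H^1}² for every u ∈ H^1_0.
The interval has length L = 1, and Poincaré/coercivity depend only on L. Here a(u, u) = ∫(u')² + (6)·∫u².
Here c = 6 ≥ 1, so a(u,u) = ∫(u')² + c∫u² ≥ ∫(u')² + ∫u² = ||u||_{H^1}², i.e. α = 1 works. No larger α is possible: a(u,u) ≥ α||u||_{H^1}² means (1−α)∫(u')² ≥ (α−c)∫u², and for the modes u_n = sin(nπ(x−x₀)/L) (x₀ the left endpoint) one has ∫u_n²/∫(u_n')² = (L/(nπ))² → 0, so a(u_n,u_n)/||u_n||_{H^1}² → 1. Hence the optimal constant is α = 1.
Therefore α = 1.


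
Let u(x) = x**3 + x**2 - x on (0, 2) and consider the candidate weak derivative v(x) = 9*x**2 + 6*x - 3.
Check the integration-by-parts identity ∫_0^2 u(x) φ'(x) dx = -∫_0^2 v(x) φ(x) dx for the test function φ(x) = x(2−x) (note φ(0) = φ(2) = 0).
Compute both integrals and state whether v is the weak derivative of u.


LHS = -92/15, RHS = -92/5. No, v is not the weak derivative of u.

u(x) = x**3 + x**2 - x, classical derivative u'(x) = 3*x**2 + 2*x - 1.
φ(x) = x(2−x), so φ'(x) = 2 - 2*x.
Note φ(0) = φ(2) = 0, so the boundary term u·φ vanishes.
LHS = ∫_0^2 u(x) φ'(x) dx = ∫_0^2 (-2*x^4 + 4*x^2 - 2*x) dx. Term by term:
  ∫_0^2 -2*x^4 dx = -64/5;  ∫_0^2 4*x^2 dx = 32/3;  ∫_0^2 -2*x dx = -4.
Sum: -64/5 + 32/3 − 4 = -92/15.
So LHS = -92/15.
∫_0^2 v(x) φ(x) dx = ∫_0^2 (-9*x^4 + 12*x^3 + 15*x^2 - 6*x) dx. Term by term:
  ∫_0^2 -9*x^4 dx = -288/5;  ∫_0^2 12*x^3 dx = 48;  ∫_0^2 15*x^2 dx = 40;
  ∫_0^2 -6*x dx = -12.
Sum: -288/5 + 48 + 40 − 12 = 92/5.
So RHS = -∫_0^2 v(x) φ(x) dx = -92/5.
LHS − RHS = 184/15 ≠ 0, so the identity fails.
(For a valid weak derivative the identity must hold for EVERY test function, in particular this one. The failure shows v is NOT the weak derivative of u.)
Correct weak derivative would be u'(x) = 3*x**2 + 2*x - 1.


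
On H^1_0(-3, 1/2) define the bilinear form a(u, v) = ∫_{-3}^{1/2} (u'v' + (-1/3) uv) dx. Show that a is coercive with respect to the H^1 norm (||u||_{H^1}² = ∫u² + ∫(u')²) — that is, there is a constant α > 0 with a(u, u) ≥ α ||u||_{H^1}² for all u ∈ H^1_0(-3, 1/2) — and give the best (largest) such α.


α = (-49 + 12*π^2)/(3*(4*π^2 + 49))

Coercivity of a(·,·) on H^1_0(-3, 1/2) means a(u, u) ≥ α ||u||_{H^1}² for every u ∈ H^1_0.
The interval has length L = 7/2, and Poincaré/coercivity depend only on L. Here a(u, u) = ∫(u')² + (-1/3)·∫u².
Here c = -1/3 < 0 with |c| < (π/L)² = 4*π^2/49, so coercivity still holds. The condition a(u,u) ≥ α||u||_{H^1}² reads (1−α)∫(u')² ≥ (α−c)∫u². Any admissible α is ≤ 1 (rapidly oscillating u have ∫u²/∫(u')² → 0), and α = 1 would force 0 ≥ (1−c)∫u², impossible since c < 1; so 1−α > 0. By the sharp Poincaré inequality on H^1_0 of an interval of length L, ∫(u')² ≥ (π/L)²∫u² with equality for the first sine mode sin(π(x−x₀)/L) (x₀ the left endpoint), so the inequality holds for all u iff (1−α)(π/L)² ≥ α − c, i.e. α ≤ ((π/L)² + c)/((π/L)² + 1) = (1 + c(L/π)²)/(1 + (L/π)²). (Direct route, valid since c ≤ 0: Poincaré gives c∫u² ≥ c(L/π)²∫(u')², so a(u,u) ≥ (1 + c(L/π)²)∫(u')², while ||u||_{H^1}² ≤ (1 + (L/π)²)∫(u')²; dividing yields the same α.) With (π/L)² = 4*π^2/49 and c = -1/3, the largest admissible constant is α = ((π/L)² + c)/((π/L)² + 1).
Simplifying, α = (-49 + 12*π^2)/(3*(4*π^2 + 49)).


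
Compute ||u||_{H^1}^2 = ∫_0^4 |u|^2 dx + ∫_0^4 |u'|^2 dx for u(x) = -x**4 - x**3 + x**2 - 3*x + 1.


||u||_{H^1}^2 = 31556936/315

The H^1 norm (squared) on an interval (0, L) is
  ||u||_{H^1}^2 = ∫_0^L u(x)^2 dx + ∫_0^L u'(x)^2 dx.
Compute u'(x) = -4*x**3 - 3*x**2 + 2*x - 3.
Then u(x)^2 = x**8 + 2*x**7 - x**6 + 4*x**5 + 5*x**4 - 8*x**3 + 11*x**2 - 6*x + 1 and u'(x)^2 = 16*x**6 + 24*x**5 - 7*x**4 + 12*x**3 + 22*x**2 - 12*x + 9.
Integrate each monomial from 0 to 4 using ∫_0^4 c·x^n dx = c·4^(n+1)/(n+1):
  ∫_0^4 u(x)^2 dx = ∫_0^4 (x^8 + 2*x^7 - x^6 + 4*x^5 + 5*x^4 - 8*x^3 + 11*x^2 - 6*x + 1) dx. Term by term:
    ∫_0^4 x^8 dx = 262144/9;  ∫_0^4 2*x^7 dx = 16384;  ∫_0^4 -x^6 dx = -16384/7;
    ∫_0^4 4*x^5 dx = 8192/3;  ∫_0^4 5*x^4 dx = 1024;  ∫_0^4 -8*x^3 dx = -512;
    ∫_0^4 11*x^2 dx = 704/3;  ∫_0^4 -6*x dx = -48;  ∫_0^4 1 dx = 4.
  Sum: 262144/9 + 16384 − 16384/7 + 8192/3 + 1024 − 512 + 704/3 − 48 + 4 = 2936044/63.
  ∫_0^4 u'(x)^2 dx = ∫_0^4 (16*x^6 + 24*x^5 - 7*x^4 + 12*x^3 + 22*x^2 - 12*x + 9) dx. Term by term:
    ∫_0^4 16*x^6 dx = 262144/7;  ∫_0^4 24*x^5 dx = 16384;  ∫_0^4 -7*x^4 dx = -7168/5;
    ∫_0^4 12*x^3 dx = 768;  ∫_0^4 22*x^2 dx = 1408/3;  ∫_0^4 -12*x dx = -96;
    ∫_0^4 9 dx = 36.
  Sum: 262144/7 + 16384 − 7168/5 + 768 + 1408/3 − 96 + 36 = 5625572/105.
Adding: ||u||_{H^1}^2 = 2936044/63 + 5625572/105 = 31556936/315.


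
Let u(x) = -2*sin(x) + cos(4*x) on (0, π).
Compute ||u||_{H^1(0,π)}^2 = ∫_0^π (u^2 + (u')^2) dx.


||u||_{H^1(0,π)}^2 = 136/15 + 25*π/2

u'(x) = -4*sin(4*x) - 2*cos(x).
Expand u² and (u')² and integrate term by term on (0, π), using: for integers n ≥ 1, ∫_0^π sin²(nx) dx = ∫_0^π cos²(nx) dx = π/2; for n ≠ n', ∫_0^π sin(nx)sin(n'x) dx = ∫_0^π cos(nx)cos(n'x) dx = 0; and by product-to-sum, ∫_0^π sin(nx)cos(n'x) dx = ½∫_0^π [sin((n+n')x) + sin((n−n')x)] dx, which is 0 when n+n' is even and 2n/(n²−n'²) when n+n' is odd (it need not vanish on (0, π)).
  u² squared terms: (-2)²·∫sin(x)² dx = 4·π/2 = 2*π;  (1)²·∫cos(4x)² dx = 1·π/2 = π/2.
  u² cross terms: 2·(-2)·(1)·∫sin(x)·cos(4x) dx = -4·(-2/15) = 8/15.
  So ∫_0^π u² dx = 2*π + π/2 + 8/15 = 8/15 + 5*π/2.
  (u')² squared terms: (-4)²·∫sin(4x)² dx = 16·π/2 = 8*π;  (-2)²·∫cos(x)² dx = 4·π/2 = 2*π.
  (u')² cross terms: 2·(-4)·(-2)·∫sin(4x)·cos(x) dx = 16·(8/15) = 128/15.
  So ∫_0^π (u')² dx = 8*π + 2*π + 128/15 = 128/15 + 10*π.
||u||_{H^1}^2 = (8/15 + 5*π/2) + (128/15 + 10*π) = 136/15 + 25*π/2.


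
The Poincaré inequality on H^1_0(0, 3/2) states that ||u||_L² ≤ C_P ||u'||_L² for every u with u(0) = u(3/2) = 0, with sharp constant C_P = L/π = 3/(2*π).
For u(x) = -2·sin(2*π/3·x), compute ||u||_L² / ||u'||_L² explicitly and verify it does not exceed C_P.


||u||_L² / ||u'||_L² = 3/(2*π) = C_P.

u(x) = -2·sin(2*π/3·x), so u'(x) = -4*π*cos(2*π*x/3)/3.
Writing u(x) = A·sin(kπx/L) with A = -2 and k = 1, use ∫_0^L sin²(kπx/L) dx = L/2 and ∫_0^L cos²(kπx/L) dx = L/2.
u² = 4·sin²(2*π/3·x) and (u')² = 16*π^2/9·cos²(2*π/3·x), and each of sin², cos² integrates to L/2 = 3/4 over (0, 3/2).
∫_0^3/2 u² dx = 3, so ||u||_L² = sqrt(3).
∫_0^3/2 (u')² dx = 4*π^2/3, so ||u'||_L² = 2*sqrt(3)*π/3.
Ratio ||u||_L² / ||u'||_L² = 3/(2*π).
Sharp Poincaré constant on H^1_0(0, 3/2) is C_P = L/π = 3/(2*π), achieved by sin(2*π/3·x).
This is the k = 1 eigenfunction (up to amplitude), so the ratio equals the sharp Poincaré constant exactly.


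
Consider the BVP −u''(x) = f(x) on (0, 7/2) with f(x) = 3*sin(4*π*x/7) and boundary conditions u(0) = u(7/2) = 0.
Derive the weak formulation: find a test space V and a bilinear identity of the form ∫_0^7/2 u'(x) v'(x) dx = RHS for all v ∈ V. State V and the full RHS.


V = H^1_0(0, 7/2) (so v(0) = v(7/2) = 0); weak form: ∫_0^7/2 u'v' dx = ∫_0^7/2 (3*sin(4*π*x/7)) v dx for all v ∈ V.

Multiply both sides by a test function v and integrate from 0 to 7/2:
  ∫_0^7/2 −u''(x) v(x) dx = ∫_0^7/2 f(x) v(x) dx.
Integrate the LHS by parts once:
  ∫_0^7/2 −u'' v dx = −[u'(x) v(x)]_0^7/2 + ∫_0^7/2 u'(x) v'(x) dx.
Thus ∫_0^7/2 u'(x) v'(x) dx = ∫_0^7/2 f(x) v(x) dx + [u'(x) v(x)]_0^7/2.
Choose V so that boundary terms are either known or forced to vanish.
u is Dirichlet: u(0) = u(7/2) = 0. Let V = H^1_0(0, 7/2); then v(0) = v(7/2) = 0, and [u' v]_0^7/2 = 0.
Weak formulation: find u (satisfying any essential BC) such that ∫_0^7/2 u'(x) v'(x) dx = ∫_0^7/2 f v dx for all v ∈ V.
Substituting f(x) = 3*sin(4*π*x/7), the right-hand side is ∫_0^7/2 (3*sin(4*π*x/7)) v dx.


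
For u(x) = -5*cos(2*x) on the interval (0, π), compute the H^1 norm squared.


||u||_{H^1(0,π)}^2 = 125*π/2

u'(x) = 10*sin(2*x).
Expand u² and (u')² and integrate term by term on (0, π), using: for integers n ≥ 1, ∫_0^π sin²(nx) dx = ∫_0^π cos²(nx) dx = π/2; for n ≠ n', ∫_0^π sin(nx)sin(n'x) dx = ∫_0^π cos(nx)cos(n'x) dx = 0; and by product-to-sum, ∫_0^π sin(nx)cos(n'x) dx = ½∫_0^π [sin((n+n')x) + sin((n−n')x)] dx, which is 0 when n+n' is even and 2n/(n²−n'²) when n+n' is odd (it need not vanish on (0, π)).
  u² squared terms: (-5)²·∫cos(2x)² dx = 25·π/2 = 25*π/2.
  So ∫_0^π u² dx = 25*π/2.
  (u')² squared terms: (10)²·∫sin(2x)² dx = 100·π/2 = 50*π.
  So ∫_0^π (u')² dx = 50*π.
||u||_{H^1}^2 = (25*π/2) + (50*π) = 125*π/2.


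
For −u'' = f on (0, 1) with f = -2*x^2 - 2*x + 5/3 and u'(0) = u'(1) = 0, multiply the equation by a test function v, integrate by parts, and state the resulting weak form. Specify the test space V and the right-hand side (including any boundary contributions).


V = H^1(0, 1) (no boundary constraint on v; u is determined up to an additive constant); weak form: ∫_0^1 u'v' dx = ∫_0^1 (-2*x^2 - 2*x + 5/3) v dx for all v ∈ V.

Multiply both sides by a test function v and integrate from 0 to 1:
  ∫_0^1 −u''(x) v(x) dx = ∫_0^1 f(x) v(x) dx.
Integrate the LHS by parts once:
  ∫_0^1 −u'' v dx = −[u'(x) v(x)]_0^1 + ∫_0^1 u'(x) v'(x) dx.
Thus ∫_0^1 u'(x) v'(x) dx = ∫_0^1 f(x) v(x) dx + [u'(x) v(x)]_0^1.
Choose V so that boundary terms are either known or forced to vanish.
u has homogeneous Neumann: u'(0) = u'(1) = 0. So [u' v]_0^1 = 0·v(1) − 0·v(0) = 0 for any v; take V = H^1(0, 1).
Weak formulation: find u (satisfying any essential BC) such that ∫_0^1 u'(x) v'(x) dx = ∫_0^1 f v dx for all v ∈ V (homogeneous Neumann, so boundary terms vanish).
Substituting f(x) = -2*x^2 - 2*x + 5/3, the right-hand side is ∫_0^1 (-2*x^2 - 2*x + 5/3) v dx.
Compatibility check (pure Neumann): taking v ≡ 1 ∈ V gives 0 = ∫_0^1 f dx + (0) − (0), i.e. ∫_0^1 f dx must equal u'(0) − u'(1) = 0. Indeed ∫_0^1 (-2*x^2 - 2*x + 5/3) dx = 0, so the data are compatible. The solution is then unique only up to an additive constant (fix it e.g. by requiring ∫_0^1 u dx = 0).


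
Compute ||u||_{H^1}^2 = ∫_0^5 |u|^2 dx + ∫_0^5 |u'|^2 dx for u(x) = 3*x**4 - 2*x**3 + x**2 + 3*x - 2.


||u||_{H^1}^2 = 8382445/3

The H^1 norm (squared) on an interval (0, L) is
  ||u||_{H^1}^2 = ∫_0^L u(x)^2 dx + ∫_0^L u'(x)^2 dx.
Compute u'(x) = 12*x**3 - 6*x**2 + 2*x + 3.
Then u(x)^2 = 9*x**8 - 12*x**7 + 10*x**6 + 14*x**5 - 23*x**4 + 14*x**3 + 5*x**2 - 12*x + 4 and u'(x)^2 = 144*x**6 - 144*x**5 + 84*x**4 + 48*x**3 - 32*x**2 + 12*x + 9.
Integrate each monomial from 0 to 5 using ∫_0^5 c·x^n dx = c·5^(n+1)/(n+1):
  ∫_0^5 u(x)^2 dx = ∫_0^5 (9*x^8 - 12*x^7 + 10*x^6 + 14*x^5 - 23*x^4 + 14*x^3 + 5*x^2 - 12*x + 4) dx. Term by term:
    ∫_0^5 9*x^8 dx = 1953125;  ∫_0^5 -12*x^7 dx = -1171875/2;  ∫_0^5 10*x^6 dx = 781250/7;
    ∫_0^5 14*x^5 dx = 109375/3;  ∫_0^5 -23*x^4 dx = -14375;  ∫_0^5 14*x^3 dx = 4375/2;
    ∫_0^5 5*x^2 dx = 625/3;  ∫_0^5 -12*x dx = -150;  ∫_0^5 4 dx = 20.
  Sum: 1953125 − 1171875/2 + 781250/7 + 109375/3 − 14375 + 4375/2 + 625/3 − 150 + 20 = 31566020/21.
  ∫_0^5 u'(x)^2 dx = ∫_0^5 (144*x^6 - 144*x^5 + 84*x^4 + 48*x^3 - 32*x^2 + 12*x + 9) dx. Term by term:
    ∫_0^5 144*x^6 dx = 11250000/7;  ∫_0^5 -144*x^5 dx = -375000;  ∫_0^5 84*x^4 dx = 52500;
    ∫_0^5 48*x^3 dx = 7500;  ∫_0^5 -32*x^2 dx = -4000/3;  ∫_0^5 12*x dx = 150;
    ∫_0^5 9 dx = 45.
  Sum: 11250000/7 − 375000 + 52500 + 7500 − 4000/3 + 150 + 45 = 27111095/21.
Adding: ||u||_{H^1}^2 = 31566020/21 + 27111095/21 = 8382445/3.


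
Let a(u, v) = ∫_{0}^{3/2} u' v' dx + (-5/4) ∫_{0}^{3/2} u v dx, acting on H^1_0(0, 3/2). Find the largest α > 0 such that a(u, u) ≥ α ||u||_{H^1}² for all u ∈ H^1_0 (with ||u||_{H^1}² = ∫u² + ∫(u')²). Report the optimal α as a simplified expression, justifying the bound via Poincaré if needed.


α = (-45 + 16*π^2)/(4*(9 + 4*π^2))

Coercivity of a(·,·) on H^1_0(0, 3/2) means a(u, u) ≥ α ||u||_{H^1}² for every u ∈ H^1_0.
The interval has length L = 3/2, and Poincaré/coercivity depend only on L. Here a(u, u) = ∫(u')² + (-5/4)·∫u².
Here c = -5/4 < 0 with |c| < (π/L)² = 4*π^2/9, so coercivity still holds. The condition a(u,u) ≥ α||u||_{H^1}² reads (1−α)∫(u')² ≥ (α−c)∫u². Any admissible α is ≤ 1 (rapidly oscillating u have ∫u²/∫(u')² → 0), and α = 1 would force 0 ≥ (1−c)∫u², impossible since c < 1; so 1−α > 0. By the sharp Poincaré inequality on H^1_0 of an interval of length L, ∫(u')² ≥ (π/L)²∫u² with equality for the first sine mode sin(π(x−x₀)/L) (x₀ the left endpoint), so the inequality holds for all u iff (1−α)(π/L)² ≥ α − c, i.e. α ≤ ((π/L)² + c)/((π/L)² + 1) = (1 + c(L/π)²)/(1 + (L/π)²). (Direct route, valid since c ≤ 0: Poincaré gives c∫u² ≥ c(L/π)²∫(u')², so a(u,u) ≥ (1 + c(L/π)²)∫(u')², while ||u||_{H^1}² ≤ (1 + (L/π)²)∫(u')²; dividing yields the same α.) With (π/L)² = 4*π^2/9 and c = -5/4, the largest admissible constant is α = ((π/L)² + c)/((π/L)² + 1).
Simplifying, α = (-45 + 16*π^2)/(4*(9 + 4*π^2)).


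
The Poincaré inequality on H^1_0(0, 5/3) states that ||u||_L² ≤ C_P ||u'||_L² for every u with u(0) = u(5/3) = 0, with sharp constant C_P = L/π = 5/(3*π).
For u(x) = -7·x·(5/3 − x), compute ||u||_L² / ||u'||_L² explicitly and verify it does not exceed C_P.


||u||_L² / ||u'||_L² = sqrt(10)/6 < C_P = 5/(3*π).

u(x) = -7·x·(5/3 − x), so u'(x) = 14*x - 35/3.
u(x) = -7·x·(5/3 − x) vanishes at x = 0 and x = 5/3, so u ∈ H^1_0(0, 5/3). Differentiate via the product rule and integrate the resulting polynomials term by term.
  ∫_0^5/3 u² dx = ∫_0^5/3 (49*x^4 - 490*x^3/3 + 1225*x^2/9) dx. Term by term:
    ∫_0^5/3 49*x^4 dx = 30625/243;  ∫_0^5/3 -490*x^3/3 dx = -153125/486;  ∫_0^5/3 1225*x^2/9 dx = 153125/729.
  Sum: 30625/243 − 153125/486 + 153125/729 = 30625/1458.
  ∫_0^5/3 (u')² dx = ∫_0^5/3 (196*x^2 - 980*x/3 + 1225/9) dx. Term by term:
    ∫_0^5/3 196*x^2 dx = 24500/81;  ∫_0^5/3 -980*x/3 dx = -12250/27;  ∫_0^5/3 1225/9 dx = 6125/27.
  Sum: 24500/81 − 12250/27 + 6125/27 = 6125/81.
∫_0^5/3 u² dx = 30625/1458, so ||u||_L² = 175*sqrt(2)/54.
∫_0^5/3 (u')² dx = 6125/81, so ||u'||_L² = 35*sqrt(5)/9.
Ratio ||u||_L² / ||u'||_L² = sqrt(10)/6.
Sharp Poincaré constant on H^1_0(0, 5/3) is C_P = L/π = 5/(3*π), achieved by sin(3*π/5·x).
A polynomial bump cannot attain the sharp Poincaré constant (only the first sine eigenfunction does), so the ratio is strictly less than C_P, consistent with ||u||_L² ≤ C_P ||u'||_L².


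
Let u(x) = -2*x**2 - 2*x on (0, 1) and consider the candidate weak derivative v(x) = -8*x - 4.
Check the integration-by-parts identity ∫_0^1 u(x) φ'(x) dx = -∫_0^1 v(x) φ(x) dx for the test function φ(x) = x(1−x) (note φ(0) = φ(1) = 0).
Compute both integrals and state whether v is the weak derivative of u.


LHS = 2/3, RHS = 4/3. No, v is not the weak derivative of u.

u(x) = -2*x**2 - 2*x, classical derivative u'(x) = -4*x - 2.
φ(x) = x(1−x), so φ'(x) = 1 - 2*x.
Note φ(0) = φ(1) = 0, so the boundary term u·φ vanishes.
LHS = ∫_0^1 u(x) φ'(x) dx = ∫_0^1 (4*x^3 + 2*x^2 - 2*x) dx. Term by term:
  ∫_0^1 4*x^3 dx = 1;  ∫_0^1 2*x^2 dx = 2/3;  ∫_0^1 -2*x dx = -1.
Sum: 1 + 2/3 − 1 = 2/3.
So LHS = 2/3.
∫_0^1 v(x) φ(x) dx = ∫_0^1 (8*x^3 - 4*x^2 - 4*x) dx. Term by term:
  ∫_0^1 8*x^3 dx = 2;  ∫_0^1 -4*x^2 dx = -4/3;  ∫_0^1 -4*x dx = -2.
Sum: 2 − 4/3 − 2 = -4/3.
So RHS = -∫_0^1 v(x) φ(x) dx = 4/3.
LHS − RHS = -2/3 ≠ 0, so the identity fails.
(For a valid weak derivative the identity must hold for EVERY test function, in particular this one. The failure shows v is NOT the weak derivative of u.)
Correct weak derivative would be u'(x) = -4*x - 2.


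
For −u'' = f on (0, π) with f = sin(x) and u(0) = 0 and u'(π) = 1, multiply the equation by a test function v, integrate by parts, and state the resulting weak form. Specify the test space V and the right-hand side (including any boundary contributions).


V = {v ∈ H^1(0, π) : v(0) = 0} (test functions vanish at x = 0 where u is specified); weak form: ∫_0^π u'v' dx = ∫_0^π (sin(x)) v dx + v(π) for all v ∈ V.

Multiply both sides by a test function v and integrate from 0 to π:
  ∫_0^π −u''(x) v(x) dx = ∫_0^π f(x) v(x) dx.
Integrate the LHS by parts once:
  ∫_0^π −u'' v dx = −[u'(x) v(x)]_0^π + ∫_0^π u'(x) v'(x) dx.
Thus ∫_0^π u'(x) v'(x) dx = ∫_0^π f(x) v(x) dx + [u'(x) v(x)]_0^π.
Choose V so that boundary terms are either known or forced to vanish.
Mixed BC: u(0) = 0 (Dirichlet) and u'(π) = 1 (Neumann). Define V = {v ∈ H^1(0, π) : v(0) = 0}. Then [u' v]_0^π = u'(π)·v(π) − u'(0)·0 = v(π).
Weak formulation: find u (satisfying any essential BC) such that ∫_0^π u'(x) v'(x) dx = ∫_0^π f v dx + v(π) for all v ∈ V (Dirichlet at 0 absorbed into V; Neumann datum at x = π contributes the boundary term).
Substituting f(x) = sin(x), the right-hand side is ∫_0^π (sin(x)) v dx + v(π).


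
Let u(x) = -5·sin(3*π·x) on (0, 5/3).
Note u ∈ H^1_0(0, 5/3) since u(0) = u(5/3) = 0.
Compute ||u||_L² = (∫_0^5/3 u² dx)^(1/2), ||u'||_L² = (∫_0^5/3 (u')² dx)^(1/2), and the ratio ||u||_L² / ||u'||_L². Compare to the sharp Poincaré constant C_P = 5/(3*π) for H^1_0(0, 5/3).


||u||_L² / ||u'||_L² = 1/(3*π) < C_P = 5/(3*π).

u(x) = -5·sin(3*π·x), so u'(x) = -15*π*cos(3*π*x).
Writing u(x) = A·sin(kπx/L) with A = -5 and k = 5, use ∫_0^L sin²(kπx/L) dx = L/2 and ∫_0^L cos²(kπx/L) dx = L/2.
u² = 25·sin²(3*π·x) and (u')² = 225*π^2·cos²(3*π·x), and each of sin², cos² integrates to L/2 = 5/6 over (0, 5/3).
∫_0^5/3 u² dx = 125/6, so ||u||_L² = 5*sqrt(30)/6.
∫_0^5/3 (u')² dx = 375*π^2/2, so ||u'||_L² = 5*sqrt(30)*π/2.
Ratio ||u||_L² / ||u'||_L² = 1/(3*π).
Sharp Poincaré constant on H^1_0(0, 5/3) is C_P = L/π = 5/(3*π), achieved by sin(3*π/5·x).
This is the k = 5 harmonic; the ratio L/(kπ) is strictly less than C_P = L/π, consistent with the sharp inequality ||u||_L² ≤ C_P ||u'||_L².


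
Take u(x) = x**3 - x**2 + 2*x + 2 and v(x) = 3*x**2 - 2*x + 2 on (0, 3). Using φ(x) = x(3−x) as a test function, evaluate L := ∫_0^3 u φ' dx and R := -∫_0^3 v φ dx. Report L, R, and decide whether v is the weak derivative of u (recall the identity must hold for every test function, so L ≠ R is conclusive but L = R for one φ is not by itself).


LHS = -639/20, RHS = -639/20. Yes, v = u' weakly.

u(x) = x**3 - x**2 + 2*x + 2, classical derivative u'(x) = 3*x**2 - 2*x + 2.
φ(x) = x(3−x), so φ'(x) = 3 - 2*x.
Note φ(0) = φ(3) = 0, so the boundary term u·φ vanishes.
LHS = ∫_0^3 u(x) φ'(x) dx = ∫_0^3 (-2*x^4 + 5*x^3 - 7*x^2 + 2*x + 6) dx. Term by term:
  ∫_0^3 -2*x^4 dx = -486/5;  ∫_0^3 5*x^3 dx = 405/4;  ∫_0^3 -7*x^2 dx = -63;
  ∫_0^3 2*x dx = 9;  ∫_0^3 6 dx = 18.
Sum: -486/5 + 405/4 − 63 + 9 + 18 = -639/20.
So LHS = -639/20.
∫_0^3 v(x) φ(x) dx = ∫_0^3 (-3*x^4 + 11*x^3 - 8*x^2 + 6*x) dx. Term by term:
  ∫_0^3 -3*x^4 dx = -729/5;  ∫_0^3 11*x^3 dx = 891/4;  ∫_0^3 -8*x^2 dx = -72;
  ∫_0^3 6*x dx = 27.
Sum: -729/5 + 891/4 − 72 + 27 = 639/20.
So RHS = -∫_0^3 v(x) φ(x) dx = -639/20.
LHS = RHS, so the identity holds for this test φ.
Moreover u is smooth here and v(x) = u'(x) = 3*x**2 - 2*x + 2 pointwise, so the identity holds for every test function. Hence v is the weak derivative of u.


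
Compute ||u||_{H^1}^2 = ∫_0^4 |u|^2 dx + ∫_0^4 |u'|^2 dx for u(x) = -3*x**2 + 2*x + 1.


||u||_{H^1}^2 = 24908/15

The H^1 norm (squared) on an interval (0, L) is
  ||u||_{H^1}^2 = ∫_0^L u(x)^2 dx + ∫_0^L u'(x)^2 dx.
Compute u'(x) = 2 - 6*x.
Then u(x)^2 = 9*x**4 - 12*x**3 - 2*x**2 + 4*x + 1 and u'(x)^2 = 36*x**2 - 24*x + 4.
Integrate each monomial from 0 to 4 using ∫_0^4 c·x^n dx = c·4^(n+1)/(n+1):
  ∫_0^4 u(x)^2 dx = ∫_0^4 (9*x^4 - 12*x^3 - 2*x^2 + 4*x + 1) dx. Term by term:
    ∫_0^4 9*x^4 dx = 9216/5;  ∫_0^4 -12*x^3 dx = -768;  ∫_0^4 -2*x^2 dx = -128/3;
    ∫_0^4 4*x dx = 32;  ∫_0^4 1 dx = 4.
  Sum: 9216/5 − 768 − 128/3 + 32 + 4 = 16028/15.
  ∫_0^4 u'(x)^2 dx = ∫_0^4 (36*x^2 - 24*x + 4) dx. Term by term:
    ∫_0^4 36*x^2 dx = 768;  ∫_0^4 -24*x dx = -192;  ∫_0^4 4 dx = 16.
  Sum: 768 − 192 + 16 = 592.
Adding: ||u||_{H^1}^2 = 16028/15 + 592 = 24908/15.


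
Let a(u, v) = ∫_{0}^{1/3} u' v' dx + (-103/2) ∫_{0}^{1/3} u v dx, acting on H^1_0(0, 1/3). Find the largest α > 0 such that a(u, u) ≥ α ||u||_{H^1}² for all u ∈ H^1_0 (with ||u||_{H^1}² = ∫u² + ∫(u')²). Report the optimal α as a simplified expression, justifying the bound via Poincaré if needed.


α = (-103 + 18*π^2)/(2*(1 + 9*π^2))

Coercivity of a(·,·) on H^1_0(0, 1/3) means a(u, u) ≥ α ||u||_{H^1}² for every u ∈ H^1_0.
The interval has length L = 1/3, and Poincaré/coercivity depend only on L. Here a(u, u) = ∫(u')² + (-103/2)·∫u².
Here c = -103/2 < 0 with |c| < (π/L)² = 9*π^2, so coercivity still holds. The condition a(u,u) ≥ α||u||_{H^1}² reads (1−α)∫(u')² ≥ (α−c)∫u². Any admissible α is ≤ 1 (rapidly oscillating u have ∫u²/∫(u')² → 0), and α = 1 would force 0 ≥ (1−c)∫u², impossible since c < 1; so 1−α > 0. By the sharp Poincaré inequality on H^1_0 of an interval of length L, ∫(u')² ≥ (π/L)²∫u² with equality for the first sine mode sin(π(x−x₀)/L) (x₀ the left endpoint), so the inequality holds for all u iff (1−α)(π/L)² ≥ α − c, i.e. α ≤ ((π/L)² + c)/((π/L)² + 1) = (1 + c(L/π)²)/(1 + (L/π)²). (Direct route, valid since c ≤ 0: Poincaré gives c∫u² ≥ c(L/π)²∫(u')², so a(u,u) ≥ (1 + c(L/π)²)∫(u')², while ||u||_{H^1}² ≤ (1 + (L/π)²)∫(u')²; dividing yields the same α.) With (π/L)² = 9*π^2 and c = -103/2, the largest admissible constant is α = ((π/L)² + c)/((π/L)² + 1).
Simplifying, α = (-103 + 18*π^2)/(2*(1 + 9*π^2)).


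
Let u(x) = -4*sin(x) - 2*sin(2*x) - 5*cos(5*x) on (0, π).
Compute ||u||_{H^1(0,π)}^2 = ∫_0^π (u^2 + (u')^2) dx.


||u||_{H^1(0,π)}^2 = -2080/21 + 351*π

u'(x) = 25*sin(5*x) - 4*cos(x) - 4*cos(2*x).
Expand u² and (u')² and integrate term by term on (0, π), using: for integers n ≥ 1, ∫_0^π sin²(nx) dx = ∫_0^π cos²(nx) dx = π/2; for n ≠ n', ∫_0^π sin(nx)sin(n'x) dx = ∫_0^π cos(nx)cos(n'x) dx = 0; and by product-to-sum, ∫_0^π sin(nx)cos(n'x) dx = ½∫_0^π [sin((n+n')x) + sin((n−n')x)] dx, which is 0 when n+n' is even and 2n/(n²−n'²) when n+n' is odd (it need not vanish on (0, π)).
  u² squared terms: (-5)²·∫cos(5x)² dx = 25·π/2 = 25*π/2;  (-4)²·∫sin(x)² dx = 16·π/2 = 8*π;  (-2)²·∫sin(2x)² dx = 4·π/2 = 2*π.
  u² cross terms: 2·(-5)·(-4)·∫cos(5x)·sin(x) dx = 40·(0) = 0;  2·(-5)·(-2)·∫cos(5x)·sin(2x) dx = 20·(-4/21) = -80/21;  2·(-4)·(-2)·∫sin(x)·sin(2x) dx = 16·(0) = 0.
  So ∫_0^π u² dx = 25*π/2 + 8*π + 2*π + 0 − 80/21 + 0 = -80/21 + 45*π/2.
  (u')² squared terms: (-4)²·∫cos(x)² dx = 16·π/2 = 8*π;  (-4)²·∫cos(2x)² dx = 16·π/2 = 8*π;  (25)²·∫sin(5x)² dx = 625·π/2 = 625*π/2.
  (u')² cross terms: 2·(-4)·(-4)·∫cos(x)·cos(2x) dx = 32·(0) = 0;  2·(-4)·(25)·∫cos(x)·sin(5x) dx = -200·(0) = 0;  2·(-4)·(25)·∫cos(2x)·sin(5x) dx = -200·(10/21) = -2000/21.
  So ∫_0^π (u')² dx = 8*π + 8*π + 625*π/2 + 0 + 0 − 2000/21 = -2000/21 + 657*π/2.
||u||_{H^1}^2 = (-80/21 + 45*π/2) + (-2000/21 + 657*π/2) = -2080/21 + 351*π.


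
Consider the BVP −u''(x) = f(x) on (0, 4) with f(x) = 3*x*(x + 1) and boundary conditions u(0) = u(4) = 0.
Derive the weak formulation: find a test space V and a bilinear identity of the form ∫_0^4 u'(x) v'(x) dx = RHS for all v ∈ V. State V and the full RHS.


V = H^1_0(0, 4) (so v(0) = v(4) = 0); weak form: ∫_0^4 u'v' dx = ∫_0^4 (3*x*(x + 1)) v dx for all v ∈ V.

Multiply both sides by a test function v and integrate from 0 to 4:
  ∫_0^4 −u''(x) v(x) dx = ∫_0^4 f(x) v(x) dx.
Integrate the LHS by parts once:
  ∫_0^4 −u'' v dx = −[u'(x) v(x)]_0^4 + ∫_0^4 u'(x) v'(x) dx.
Thus ∫_0^4 u'(x) v'(x) dx = ∫_0^4 f(x) v(x) dx + [u'(x) v(x)]_0^4.
Choose V so that boundary terms are either known or forced to vanish.
u is Dirichlet: u(0) = u(4) = 0. Let V = H^1_0(0, 4); then v(0) = v(4) = 0, and [u' v]_0^4 = 0.
Weak formulation: find u (satisfying any essential BC) such that ∫_0^4 u'(x) v'(x) dx = ∫_0^4 f v dx for all v ∈ V.
Substituting f(x) = 3*x*(x + 1), the right-hand side is ∫_0^4 (3*x*(x + 1)) v dx.


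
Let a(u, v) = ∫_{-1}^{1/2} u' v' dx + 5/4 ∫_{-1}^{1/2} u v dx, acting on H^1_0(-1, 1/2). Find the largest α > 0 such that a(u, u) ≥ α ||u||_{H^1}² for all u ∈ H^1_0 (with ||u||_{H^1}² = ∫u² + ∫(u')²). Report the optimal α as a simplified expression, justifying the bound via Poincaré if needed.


α = 1

Coercivity of a(·,·) on H^1_0(-1, 1/2) means a(u, u) ≥ α ||u||_{H^1}² for every u ∈ H^1_0.
The interval has length L = 3/2, and Poincaré/coercivity depend only on L. Here a(u, u) = ∫(u')² + (5/4)·∫u².
Here c = 5/4 ≥ 1, so a(u,u) = ∫(u')² + c∫u² ≥ ∫(u')² + ∫u² = ||u||_{H^1}², i.e. α = 1 works. No larger α is possible: a(u,u) ≥ α||u||_{H^1}² means (1−α)∫(u')² ≥ (α−c)∫u², and for the modes u_n = sin(nπ(x−x₀)/L) (x₀ the left endpoint) one has ∫u_n²/∫(u_n')² = (L/(nπ))² → 0, so a(u_n,u_n)/||u_n||_{H^1}² → 1. Hence the optimal constant is α = 1.
Therefore α = 1.


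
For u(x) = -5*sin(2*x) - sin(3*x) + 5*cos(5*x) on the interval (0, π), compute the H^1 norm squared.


||u||_{H^1(0,π)}^2 = 5200/21 + 785*π/2

u'(x) = -25*sin(5*x) - 10*cos(2*x) - 3*cos(3*x).
Expand u² and (u')² and integrate term by term on (0, π), using: for integers n ≥ 1, ∫_0^π sin²(nx) dx = ∫_0^π cos²(nx) dx = π/2; for n ≠ n', ∫_0^π sin(nx)sin(n'x) dx = ∫_0^π cos(nx)cos(n'x) dx = 0; and by product-to-sum, ∫_0^π sin(nx)cos(n'x) dx = ½∫_0^π [sin((n+n')x) + sin((n−n')x)] dx, which is 0 when n+n' is even and 2n/(n²−n'²) when n+n' is odd (it need not vanish on (0, π)).
  u² squared terms: (-1)²·∫sin(3x)² dx = 1·π/2 = π/2;  (-5)²·∫sin(2x)² dx = 25·π/2 = 25*π/2;  (5)²·∫cos(5x)² dx = 25·π/2 = 25*π/2.
  u² cross terms: 2·(-1)·(-5)·∫sin(3x)·sin(2x) dx = 10·(0) = 0;  2·(-1)·(5)·∫sin(3x)·cos(5x) dx = -10·(0) = 0;  2·(-5)·(5)·∫sin(2x)·cos(5x) dx = -50·(-4/21) = 200/21.
  So ∫_0^π u² dx = π/2 + 25*π/2 + 25*π/2 + 0 + 0 + 200/21 = 200/21 + 51*π/2.
  (u')² squared terms: (-25)²·∫sin(5x)² dx = 625·π/2 = 625*π/2;  (-10)²·∫cos(2x)² dx = 100·π/2 = 50*π;  (-3)²·∫cos(3x)² dx = 9·π/2 = 9*π/2.
  (u')² cross terms: 2·(-25)·(-10)·∫sin(5x)·cos(2x) dx = 500·(10/21) = 5000/21;  2·(-25)·(-3)·∫sin(5x)·cos(3x) dx = 150·(0) = 0;  2·(-10)·(-3)·∫cos(2x)·cos(3x) dx = 60·(0) = 0.
  So ∫_0^π (u')² dx = 625*π/2 + 50*π + 9*π/2 + 5000/21 + 0 + 0 = 5000/21 + 367*π.
||u||_{H^1}^2 = (200/21 + 51*π/2) + (5000/21 + 367*π) = 5200/21 + 785*π/2.


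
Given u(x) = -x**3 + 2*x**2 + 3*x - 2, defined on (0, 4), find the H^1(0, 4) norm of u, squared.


||u||_{H^1}^2 = 23036/35

The H^1 norm (squared) on an interval (0, L) is
  ||u||_{H^1}^2 = ∫_0^L u(x)^2 dx + ∫_0^L u'(x)^2 dx.
Compute u'(x) = -3*x**2 + 4*x + 3.
Then u(x)^2 = x**6 - 4*x**5 - 2*x**4 + 16*x**3 + x**2 - 12*x + 4 and u'(x)^2 = 9*x**4 - 24*x**3 - 2*x**2 + 24*x + 9.
Integrate each monomial from 0 to 4 using ∫_0^4 c·x^n dx = c·4^(n+1)/(n+1):
  ∫_0^4 u(x)^2 dx = ∫_0^4 (x^6 - 4*x^5 - 2*x^4 + 16*x^3 + x^2 - 12*x + 4) dx. Term by term:
    ∫_0^4 x^6 dx = 16384/7;  ∫_0^4 -4*x^5 dx = -8192/3;  ∫_0^4 -2*x^4 dx = -2048/5;
    ∫_0^4 16*x^3 dx = 1024;  ∫_0^4 x^2 dx = 64/3;  ∫_0^4 -12*x dx = -96;
    ∫_0^4 4 dx = 16.
  Sum: 16384/7 − 8192/3 − 2048/5 + 1024 + 64/3 − 96 + 16 = 17392/105.
  ∫_0^4 u'(x)^2 dx = ∫_0^4 (9*x^4 - 24*x^3 - 2*x^2 + 24*x + 9) dx. Term by term:
    ∫_0^4 9*x^4 dx = 9216/5;  ∫_0^4 -24*x^3 dx = -1536;  ∫_0^4 -2*x^2 dx = -128/3;
    ∫_0^4 24*x dx = 192;  ∫_0^4 9 dx = 36.
  Sum: 9216/5 − 1536 − 128/3 + 192 + 36 = 7388/15.
Adding: ||u||_{H^1}^2 = 17392/105 + 7388/15 = 23036/35.


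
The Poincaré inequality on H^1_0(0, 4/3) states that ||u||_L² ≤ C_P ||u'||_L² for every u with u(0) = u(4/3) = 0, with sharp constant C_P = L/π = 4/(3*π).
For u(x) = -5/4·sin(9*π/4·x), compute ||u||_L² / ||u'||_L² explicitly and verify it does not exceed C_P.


||u||_L² / ||u'||_L² = 4/(9*π) < C_P = 4/(3*π).

u(x) = -5/4·sin(9*π/4·x), so u'(x) = -45*π*cos(9*π*x/4)/16.
Writing u(x) = A·sin(kπx/L) with A = -5/4 and k = 3, use ∫_0^L sin²(kπx/L) dx = L/2 and ∫_0^L cos²(kπx/L) dx = L/2.
u² = 25/16·sin²(9*π/4·x) and (u')² = 2025*π^2/256·cos²(9*π/4·x), and each of sin², cos² integrates to L/2 = 2/3 over (0, 4/3).
∫_0^4/3 u² dx = 25/24, so ||u||_L² = 5*sqrt(6)/12.
∫_0^4/3 (u')² dx = 675*π^2/128, so ||u'||_L² = 15*sqrt(6)*π/16.
Ratio ||u||_L² / ||u'||_L² = 4/(9*π).
Sharp Poincaré constant on H^1_0(0, 4/3) is C_P = L/π = 4/(3*π), achieved by sin(3*π/4·x).
This is the k = 3 harmonic; the ratio L/(kπ) is strictly less than C_P = L/π, consistent with the sharp inequality ||u||_L² ≤ C_P ||u'||_L².


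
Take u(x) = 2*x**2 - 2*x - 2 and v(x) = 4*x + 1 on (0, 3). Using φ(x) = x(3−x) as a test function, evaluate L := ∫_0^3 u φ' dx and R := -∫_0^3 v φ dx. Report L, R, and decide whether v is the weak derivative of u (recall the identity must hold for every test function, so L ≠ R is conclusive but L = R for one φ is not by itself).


LHS = -18, RHS = -63/2. No, v is not the weak derivative of u.

u(x) = 2*x**2 - 2*x - 2, classical derivative u'(x) = 4*x - 2.
φ(x) = x(3−x), so φ'(x) = 3 - 2*x.
Note φ(0) = φ(3) = 0, so the boundary term u·φ vanishes.
LHS = ∫_0^3 u(x) φ'(x) dx = ∫_0^3 (-4*x^3 + 10*x^2 - 2*x - 6) dx. Term by term:
  ∫_0^3 -4*x^3 dx = -81;  ∫_0^3 10*x^2 dx = 90;  ∫_0^3 -2*x dx = -9;
  ∫_0^3 -6 dx = -18.
Sum: -81 + 90 − 9 − 18 = -18.
So LHS = -18.
∫_0^3 v(x) φ(x) dx = ∫_0^3 (-4*x^3 + 11*x^2 + 3*x) dx. Term by term:
  ∫_0^3 -4*x^3 dx = -81;  ∫_0^3 11*x^2 dx = 99;  ∫_0^3 3*x dx = 27/2.
Sum: -81 + 99 + 27/2 = 63/2.
So RHS = -∫_0^3 v(x) φ(x) dx = -63/2.
LHS − RHS = 27/2 ≠ 0, so the identity fails.
(For a valid weak derivative the identity must hold for EVERY test function, in particular this one. The failure shows v is NOT the weak derivative of u.)
Correct weak derivative would be u'(x) = 4*x - 2.


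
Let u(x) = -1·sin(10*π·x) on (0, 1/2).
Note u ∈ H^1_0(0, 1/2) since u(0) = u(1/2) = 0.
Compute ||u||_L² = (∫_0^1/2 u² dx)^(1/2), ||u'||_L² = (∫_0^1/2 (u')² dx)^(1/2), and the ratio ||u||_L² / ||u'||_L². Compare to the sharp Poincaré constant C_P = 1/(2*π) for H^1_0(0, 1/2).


||u||_L² / ||u'||_L² = 1/(10*π) < C_P = 1/(2*π).

u(x) = -1·sin(10*π·x), so u'(x) = -10*π*cos(10*π*x).
Writing u(x) = A·sin(kπx/L) with A = -1 and k = 5, use ∫_0^L sin²(kπx/L) dx = L/2 and ∫_0^L cos²(kπx/L) dx = L/2.
u² = 1·sin²(10*π·x) and (u')² = 100*π^2·cos²(10*π·x), and each of sin², cos² integrates to L/2 = 1/4 over (0, 1/2).
∫_0^1/2 u² dx = 1/4, so ||u||_L² = 1/2.
∫_0^1/2 (u')² dx = 25*π^2, so ||u'||_L² = 5*π.
Ratio ||u||_L² / ||u'||_L² = 1/(10*π).
Sharp Poincaré constant on H^1_0(0, 1/2) is C_P = L/π = 1/(2*π), achieved by sin(2*π·x).
This is the k = 5 harmonic; the ratio L/(kπ) is strictly less than C_P = L/π, consistent with the sharp inequality ||u||_L² ≤ C_P ||u'||_L².


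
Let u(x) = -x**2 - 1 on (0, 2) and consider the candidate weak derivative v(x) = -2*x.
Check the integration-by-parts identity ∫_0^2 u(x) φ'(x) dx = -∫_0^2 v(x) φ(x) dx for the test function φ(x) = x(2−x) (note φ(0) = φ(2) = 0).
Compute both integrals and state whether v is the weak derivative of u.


LHS = 8/3, RHS = 8/3. Yes, v = u' weakly.

u(x) = -x**2 - 1, classical derivative u'(x) = -2*x.
φ(x) = x(2−x), so φ'(x) = 2 - 2*x.
Note φ(0) = φ(2) = 0, so the boundary term u·φ vanishes.
LHS = ∫_0^2 u(x) φ'(x) dx = ∫_0^2 (2*x^3 - 2*x^2 + 2*x - 2) dx. Term by term:
  ∫_0^2 2*x^3 dx = 8;  ∫_0^2 -2*x^2 dx = -16/3;  ∫_0^2 2*x dx = 4;
  ∫_0^2 -2 dx = -4.
Sum: 8 − 16/3 + 4 − 4 = 8/3.
So LHS = 8/3.
∫_0^2 v(x) φ(x) dx = ∫_0^2 (2*x^3 - 4*x^2) dx. Term by term:
  ∫_0^2 2*x^3 dx = 8;  ∫_0^2 -4*x^2 dx = -32/3.
Sum: 8 − 32/3 = -8/3.
So RHS = -∫_0^2 v(x) φ(x) dx = 8/3.
LHS = RHS, so the identity holds for this test φ.
Moreover u is smooth here and v(x) = u'(x) = -2*x pointwise, so the identity holds for every test function. Hence v is the weak derivative of u.


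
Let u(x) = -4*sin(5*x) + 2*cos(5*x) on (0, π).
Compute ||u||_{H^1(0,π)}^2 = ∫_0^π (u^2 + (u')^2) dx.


||u||_{H^1(0,π)}^2 = 260*π

u'(x) = -10*sin(5*x) - 20*cos(5*x).
Expand u² and (u')² and integrate term by term on (0, π), using: for integers n ≥ 1, ∫_0^π sin²(nx) dx = ∫_0^π cos²(nx) dx = π/2; for n ≠ n', ∫_0^π sin(nx)sin(n'x) dx = ∫_0^π cos(nx)cos(n'x) dx = 0; and by product-to-sum, ∫_0^π sin(nx)cos(n'x) dx = ½∫_0^π [sin((n+n')x) + sin((n−n')x)] dx, which is 0 when n+n' is even and 2n/(n²−n'²) when n+n' is odd (it need not vanish on (0, π)).
  u² squared terms: (-4)²·∫sin(5x)² dx = 16·π/2 = 8*π;  (2)²·∫cos(5x)² dx = 4·π/2 = 2*π.
  u² cross terms: 2·(-4)·(2)·∫sin(5x)·cos(5x) dx = -16·(0) = 0.
  So ∫_0^π u² dx = 8*π + 2*π + 0 = 10*π.
  (u')² squared terms: (-20)²·∫cos(5x)² dx = 400·π/2 = 200*π;  (-10)²·∫sin(5x)² dx = 100·π/2 = 50*π.
  (u')² cross terms: 2·(-20)·(-10)·∫cos(5x)·sin(5x) dx = 400·(0) = 0.
  So ∫_0^π (u')² dx = 200*π + 50*π + 0 = 250*π.
||u||_{H^1}^2 = (10*π) + (250*π) = 260*π.
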